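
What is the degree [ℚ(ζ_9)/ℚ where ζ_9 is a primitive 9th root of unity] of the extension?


[ℚ(ζ_n):ℚ] = deg Φ_n(x) = φ(n). Here φ(9) = 6

[ℚ(ζ_9)/ℚ where ζ_9 is a primitive 9th root of unity] = 6


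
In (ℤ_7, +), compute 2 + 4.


Operation: addition mod 7
2 + 4 = (a + b) mod 7 with a = 2, b = 4

2 + 4 = 6


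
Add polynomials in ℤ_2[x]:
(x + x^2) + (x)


Add coefficients mod 2:
x^0: 0 + 0 = 0 (mod 2)
x^1: 1 + 1 = 0 (mod 2)
x^2: 1 + 0 = 1 (mod 2)
Result: x^2

f + g = x^2


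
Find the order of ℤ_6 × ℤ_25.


|A × B| = |A| · |B|
|ℤ_6 × ℤ_25| = 6 × 25 = 150

|ℤ_6 × ℤ_25| = 150


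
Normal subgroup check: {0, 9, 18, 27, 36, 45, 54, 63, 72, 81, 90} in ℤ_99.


H = {0, 9, 18, 27, 36, 45, 54, 63, 72, 81, 90} in ℤ_99
ℤ_99 is abelian; every subgroup of an abelian group is normal

Yes, normal subgroup


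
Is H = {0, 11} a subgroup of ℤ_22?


Subgroup test for H = {0, 11} in (ℤ_22, +):
(1) 0 ∈ H? Yes
(2) Closure: for all a,b ∈ H, (a+b) mod 22 ∈ H? Yes
(3) Inverses: for all a ∈ H, -a mod 22 ∈ H? Yes

Yes, H is a subgroup of ℤ_22


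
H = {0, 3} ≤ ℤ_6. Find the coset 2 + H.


2 + H = {2 + h (mod 6) : h ∈ H}
2+0=2, 2+3=5

2 + H = {2, 5}


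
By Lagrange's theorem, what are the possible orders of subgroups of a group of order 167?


Lagrange's theorem: |H| divides |G|
|G| = 167
Divisors of 167: 1, 167

Possible subgroup orders: {1, 167}


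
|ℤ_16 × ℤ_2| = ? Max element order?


|ℤ_16 × ℤ_2| = 16 × 2 = 32
Max element order = lcm(16,2) = 16
Cyclic? No (gcd=2)

|ℤ_16×ℤ_2| = 32, max element order = 16


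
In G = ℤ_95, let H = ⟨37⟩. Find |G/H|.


|⟨37⟩| = n / gcd(37, 95) = 95 / 1 = 95
H is normal (ℤ_95 is abelian).
|G/H| = |G| / |H| = 95 / 95 = 1

|G/H| = 1


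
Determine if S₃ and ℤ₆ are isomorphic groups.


Comparing S₃ and ℤ₆:
S₃ is non-abelian, ℤ₆ is abelian

No, S₃ ≇ ℤ₆


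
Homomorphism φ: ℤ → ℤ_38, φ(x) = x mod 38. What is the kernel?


Kernel = preimage of identity
ker(φ) = {x ∈ ℤ : x ≡ 0 (mod 38)} = 38ℤ = {0, ±38, ±76, ...}

ker(φ) = 38ℤ


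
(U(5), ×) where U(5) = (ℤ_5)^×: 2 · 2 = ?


Operation: multiplication mod 5
2 · 2 = (a × b) mod 5 with a = 2, b = 2

2 · 2 = 4


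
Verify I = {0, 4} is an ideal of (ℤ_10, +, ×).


Check ideal conditions for I = {0, 4} in ℤ_10:
(1) I is an additive subgroup? No
(2) For r ∈ ℤ_10 and a ∈ I: r·a ∈ I? No  [counterexample: r=2, a=4, r·a mod 10 = 8 ∉ I]

No, I is not an ideal of ℤ_10


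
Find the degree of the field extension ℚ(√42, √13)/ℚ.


[ℚ(√42,√13):ℚ] = [ℚ(√42,√13):ℚ(√42)]·[ℚ(√42):ℚ] = 2·2 = 4

[ℚ(√42, √13)/ℚ] = 4


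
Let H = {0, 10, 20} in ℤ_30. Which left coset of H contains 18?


18 + H = {18 + h (mod 30) : h ∈ H}
18+0=18, 18+10=28, 18+20=8
18 + H = {8, 18, 28} = 8 + H

18 + H = {8, 18, 28}


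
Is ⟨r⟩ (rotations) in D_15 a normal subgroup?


H = ⟨r⟩ (rotations) in D_15
The rotation subgroup ⟨r⟩ has index 2 in D_15, so it is normal

Yes, normal subgroup


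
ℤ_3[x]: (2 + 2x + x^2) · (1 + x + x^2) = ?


Expand and collect like terms; reduce coefficients mod 3:
x^0: 2·1 = 2 ≡ 2 (mod 3)
x^1: 2·1 + 2·1 = 4 ≡ 1 (mod 3)
x^2: 2·1 + 2·1 + 1·1 = 5 ≡ 2 (mod 3)
x^3: 2·1 + 1·1 = 3 ≡ 0 (mod 3)
x^4: 1·1 = 1 ≡ 1 (mod 3)
Result: 2 + x + 2x^2 + x^4

f · g = 2 + x + 2x^2 + x^4


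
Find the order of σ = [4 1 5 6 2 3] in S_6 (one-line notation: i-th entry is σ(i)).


Cycle decomposition: (1 4 6 3 5 2)
Cycle lengths: 6
Order = lcm(6) = 6

ord(σ) = 6


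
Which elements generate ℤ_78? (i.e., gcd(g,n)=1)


g generates ℤ_n iff gcd(g,n) = 1
Prime factors of 78: 2, 3, 13
Generators are g ∈ {1,...,77} not divisible by any of these primes.
Generators: {1, 5, 7, 11, 17, 19, 23, 25, 29, 31, 35, 37, 41, 43, 47, 49, 53, 55, 59, 61, 67, 71, 73, 77}
Number of generators = φ(78) = 24

Generators of ℤ_78 = {1, 5, 7, 11, 17, 19, 23, 25, 29, 31, 35, 37, 41, 43, 47, 49, 53, 55, 59, 61, 67, 71, 73, 77}


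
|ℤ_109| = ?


ℤ_n has n elements.

|ℤ_109| = 109


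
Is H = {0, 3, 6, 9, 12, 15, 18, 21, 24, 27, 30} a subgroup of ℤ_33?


Subgroup test for H = {0, 3, 6, 9, 12, 15, 18, 21, 24, 27, 30} in (ℤ_33, +):
(1) 0 ∈ H? Yes
(2) Closure: for all a,b ∈ H, (a+b) mod 33 ∈ H? Yes
(3) Inverses: for all a ∈ H, -a mod 33 ∈ H? Yes

Yes, H is a subgroup of ℤ_33


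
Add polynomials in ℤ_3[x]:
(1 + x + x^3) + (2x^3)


Add coefficients mod 3:
x^0: 1 + 0 = 1 (mod 3)
x^1: 1 + 0 = 1 (mod 3)
x^2: 0 + 0 = 0 (mod 3)
x^3: 1 + 2 = 0 (mod 3)
Result: 1 + x

f + g = 1 + x


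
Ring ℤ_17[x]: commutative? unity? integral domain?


ℤ_17 is a field (n prime), so ℤ_17[x] is a commutative integral domain with unity
Commutative: Yes
Integral domain: Yes
Has unity: Yes

ℤ_17[x]: Commutative=Yes, Unity=Yes


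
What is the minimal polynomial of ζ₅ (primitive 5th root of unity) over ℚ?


ζ₅ is a root of Φ₅(x) = x⁴ + x³ + x² + x + 1, irreducible over ℚ

Minimal polynomial: x⁴ + x³ + x² + x + 1


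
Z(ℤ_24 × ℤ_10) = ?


Z(G) = {g ∈ G | gx = xg for all x ∈ G}
Direct product of abelian groups is abelian, so Z(G) = G

Z(ℤ_24 × ℤ_10) = ℤ_24 × ℤ_10


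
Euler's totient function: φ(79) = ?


Factor n: 79 = 79
φ(n) = n · ∏(1 - 1/p) over distinct primes p | n
φ(79) = 79 · (1 - 1/79) = 78

φ(79) = 78


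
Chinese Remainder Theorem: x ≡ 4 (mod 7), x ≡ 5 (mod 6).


m₁ = 7, m₂ = 6, gcd = 1, so CRT applies. M = m₁·m₂ = 42
Let M₁ = M/m₁ = 6, M₂ = M/m₂ = 7
Find y₁ ≡ M₁⁻¹ (mod m₁): 6⁻¹ ≡ 6 (mod 7)
Find y₂ ≡ M₂⁻¹ (mod m₂): 7⁻¹ ≡ 1 (mod 6)
x = a₁·M₁·y₁ + a₂·M₂·y₂ = 4·6·6 + 5·7·1 = 179
Reduce mod 42: x ≡ 11
Check: 11 mod 7 = 4 ✓, 11 mod 6 = 5 ✓

x ≡ 11 (mod 42)


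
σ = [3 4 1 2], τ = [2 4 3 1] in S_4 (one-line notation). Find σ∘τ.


σ∘τ: apply τ first, then σ
1 →τ 2 →σ 4
2 →τ 4 →σ 2
3 →τ 3 →σ 1
4 →τ 1 →σ 3

σ∘τ = [4 2 1 3]


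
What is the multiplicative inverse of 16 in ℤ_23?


Use the extended Euclidean algorithm to write 1 = 16·s + 23·t; then s mod 23 is the inverse.
Euclidean algorithm:
  16 = 0·23 + 16
  23 = 1·16 + 7
  16 = 2·7 + 2
  7 = 3·2 + 1
  2 = 2·1 + 0
gcd(16,23) = 1
Back-substitution gives: 16·(-10) + 23·(7) = 1
So 16⁻¹ ≡ -10 ≡ 13 (mod 23)
Check: 16 × 13 = 208 ≡ 1 (mod 23) ✓

16⁻¹ ≡ 13 (mod 23)


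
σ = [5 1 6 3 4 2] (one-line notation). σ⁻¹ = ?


To find σ⁻¹, swap domain and range:
σ(1) = 5 → σ⁻¹(5) = 1
σ(2) = 1 → σ⁻¹(1) = 2
σ(3) = 6 → σ⁻¹(6) = 3
σ(4) = 3 → σ⁻¹(3) = 4
σ(5) = 4 → σ⁻¹(4) = 5
σ(6) = 2 → σ⁻¹(2) = 6

σ⁻¹ = [2 6 4 5 1 3]


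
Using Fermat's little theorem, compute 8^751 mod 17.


Fermat's little theorem: if p is prime and gcd(a,p)=1, then a^(p-1) ≡ 1 (mod p)
p = 17 is prime, gcd(8,17) = 1
Reduce exponent: 751 mod 16 = 15
So 8^751 ≡ 8^15 (mod 17)
8^15 mod 17 = 15

8^751 ≡ 15 (mod 17)


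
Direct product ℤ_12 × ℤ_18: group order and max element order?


|ℤ_12 × ℤ_18| = 12 × 18 = 216
Max element order = lcm(12,18) = 36
Cyclic? No (gcd=6)

|ℤ_12×ℤ_18| = 216, max element order = 36


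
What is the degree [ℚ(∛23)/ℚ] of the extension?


∛23 has minimal polynomial x³ - 23 (irreducible over ℚ since 23 is not a perfect cube)

[ℚ(∛23)/ℚ] = 3


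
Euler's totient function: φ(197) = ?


Factor n: 197 = 197
φ(n) = n · ∏(1 - 1/p) over distinct primes p | n
φ(197) = 197 · (1 - 1/197) = 196

φ(197) = 196


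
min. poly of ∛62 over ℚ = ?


∛62 satisfies x³ - 62 = 0, irreducible over ℚ (no rational root; 62 is not a perfect cube)

Minimal polynomial: x³ - 62


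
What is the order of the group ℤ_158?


ℤ_n has n elements.

|ℤ_158| = 158


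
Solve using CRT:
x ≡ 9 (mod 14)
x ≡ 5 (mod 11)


m₁ = 14, m₂ = 11, gcd = 1, so CRT applies. M = m₁·m₂ = 154
Let M₁ = M/m₁ = 11, M₂ = M/m₂ = 14
Find y₁ ≡ M₁⁻¹ (mod m₁): 11⁻¹ ≡ 9 (mod 14)
Find y₂ ≡ M₂⁻¹ (mod m₂): 14⁻¹ ≡ 4 (mod 11)
x = a₁·M₁·y₁ + a₂·M₂·y₂ = 9·11·9 + 5·14·4 = 1171
Reduce mod 154: x ≡ 93
Check: 93 mod 14 = 9 ✓, 93 mod 11 = 5 ✓

x ≡ 93 (mod 154)


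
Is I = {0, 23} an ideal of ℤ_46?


Check ideal conditions for I = {0, 23} in ℤ_46:
(1) I is an additive subgroup? Yes
(2) For r ∈ ℤ_46 and a ∈ I: r·a ∈ I? Yes

Yes, I is an ideal of ℤ_46


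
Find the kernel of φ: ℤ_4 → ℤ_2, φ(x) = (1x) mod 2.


Kernel = preimage of identity
ker(φ) = {x ∈ ℤ_4 : 1x ≡ 0 (mod 2)}. Since 2 | 4, φ is well-defined. The kernel is the cyclic subgroup ⟨2⟩ of ℤ_4 (order 2), i.e. {0, 2}

ker(φ) = {0, 2}


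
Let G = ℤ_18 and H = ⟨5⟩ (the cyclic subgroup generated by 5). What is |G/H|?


|⟨5⟩| = n / gcd(5, 18) = 18 / 1 = 18
H is normal (ℤ_18 is abelian).
|G/H| = |G| / |H| = 18 / 18 = 1

|G/H| = 1


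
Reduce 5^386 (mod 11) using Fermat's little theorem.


Fermat's little theorem: if p is prime and gcd(a,p)=1, then a^(p-1) ≡ 1 (mod p)
p = 11 is prime, gcd(5,11) = 1
Reduce exponent: 386 mod 10 = 6
So 5^386 ≡ 5^6 (mod 11)
5^6 mod 11 = 5

5^386 ≡ 5 (mod 11)


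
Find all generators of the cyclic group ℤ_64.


g generates ℤ_n iff gcd(g,n) = 1
Prime factors of 64: 2
Generators are g ∈ {1,...,63} not divisible by any of these primes.
Generators: {1, 3, 5, 7, 9, 11, 13, 15, 17, 19, 21, 23, 25, 27, 29, 31, 33, 35, 37, 39, 41, 43, 45, 47, 49, 51, 53, 55, 57, 59, 61, 63}
Number of generators = φ(64) = 32

Generators of ℤ_64 = {1, 3, 5, 7, 9, 11, 13, 15, 17, 19, 21, 23, 25, 27, 29, 31, 33, 35, 37, 39, 41, 43, 45, 47, 49, 51, 53, 55, 57, 59, 61, 63}


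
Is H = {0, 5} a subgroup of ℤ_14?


Subgroup test for H = {0, 5} in (ℤ_14, +):
(1) 0 ∈ H? Yes
(2) Closure: for all a,b ∈ H, (a+b) mod 14 ∈ H? No  [counterexample: 5 + 5 = 10 ∉ H]
(3) Inverses: for all a ∈ H, -a mod 14 ∈ H? No

No, H is not a subgroup of ℤ_14


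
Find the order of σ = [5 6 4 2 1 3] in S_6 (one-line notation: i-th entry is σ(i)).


Cycle decomposition: (1 5) (2 6 3 4)
Cycle lengths: 2, 4
Order = lcm(2, 4) = 4

ord(σ) = 4


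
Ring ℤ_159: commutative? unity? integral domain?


ℤ_159 is a commutative ring with unity 1; 159 = 3×53 is composite, so 3·53 ≡ 0 gives zero divisors (not an integral domain)
Commutative: Yes
Integral domain: No
Has unity: Yes

ℤ_159: Commutative=Yes, Unity=Yes


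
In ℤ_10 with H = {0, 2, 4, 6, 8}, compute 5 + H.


5 + H = {5 + h (mod 10) : h ∈ H}
5+0=5, 5+2=7, 5+4=9, 5+6=1, 5+8=3
5 + H = {1, 3, 5, 7, 9} = 1 + H

5 + H = {1, 3, 5, 7, 9}


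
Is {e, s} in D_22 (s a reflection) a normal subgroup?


H = {e, s} in D_22 (s a reflection)
r·s·r⁻¹ = sr⁻² ≠ s for n ≥ 3, so {e, s} is not closed under conjugation

No, not a normal subgroup


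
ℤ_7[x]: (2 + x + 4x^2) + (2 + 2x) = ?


Add coefficients mod 7:
x^0: 2 + 2 = 4 (mod 7)
x^1: 1 + 2 = 3 (mod 7)
x^2: 4 + 0 = 4 (mod 7)
Result: 4 + 3x + 4x^2

f + g = 4 + 3x + 4x^2


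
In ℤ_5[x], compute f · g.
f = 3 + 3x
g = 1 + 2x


Expand and collect like terms; reduce coefficients mod 5:
x^0: 3·1 = 3 ≡ 3 (mod 5)
x^1: 3·2 + 3·1 = 9 ≡ 4 (mod 5)
x^2: 3·2 = 6 ≡ 1 (mod 5)
Result: 3 + 4x + x^2

f · g = 3 + 4x + x^2


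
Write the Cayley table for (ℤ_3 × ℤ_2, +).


Elements: {(0,0), (0,1), (1,0), (1,1), (2,0), (2,1)}
Operation: componentwise addition mod (3, 2)
Entry (a, b) = ((a₁+b₁) mod 3, (a₂+b₂) mod 2)

Cayley table:
      | (0,0) | (0,1) | (1,0) | (1,1) | (2,0) | (2,1)
(0,0) | (0,0) | (0,1) | (1,0) | (1,1) | (2,0) | (2,1)
(0,1) | (0,1) | (0,0) | (1,1) | (1,0) | (2,1) | (2,0)
(1,0) | (1,0) | (1,1) | (2,0) | (2,1) | (0,0) | (0,1)
(1,1) | (1,1) | (1,0) | (2,1) | (2,0) | (0,1) | (0,0)
(2,0) | (2,0) | (2,1) | (0,0) | (0,1) | (1,0) | (1,1)
(2,1) | (2,1) | (2,0) | (0,1) | (0,0) | (1,1) | (1,0)


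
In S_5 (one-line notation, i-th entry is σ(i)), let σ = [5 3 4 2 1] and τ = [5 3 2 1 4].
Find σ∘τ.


σ∘τ: apply τ first, then σ
1 →τ 5 →σ 1
2 →τ 3 →σ 4
3 →τ 2 →σ 3
4 →τ 1 →σ 5
5 →τ 4 →σ 2

σ∘τ = [1 4 3 5 2]


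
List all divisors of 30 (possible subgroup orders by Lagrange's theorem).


Lagrange's theorem: |H| divides |G|
|G| = 30
Divisors of 30: 1, 2, 3, 5, 6, 10, 15, 30

Possible subgroup orders: {1, 2, 3, 5, 6, 10, 15, 30}


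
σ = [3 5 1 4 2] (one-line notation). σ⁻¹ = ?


To find σ⁻¹, swap domain and range:
σ(1) = 3 → σ⁻¹(3) = 1
σ(2) = 5 → σ⁻¹(5) = 2
σ(3) = 1 → σ⁻¹(1) = 3
σ(4) = 4 → σ⁻¹(4) = 4
σ(5) = 2 → σ⁻¹(2) = 5

σ⁻¹ = [3 5 1 4 2]


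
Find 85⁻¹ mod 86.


Use the extended Euclidean algorithm to write 1 = 85·s + 86·t; then s mod 86 is the inverse.
Euclidean algorithm:
  85 = 0·86 + 85
  86 = 1·85 + 1
  85 = 85·1 + 0
gcd(85,86) = 1
Back-substitution gives: 85·(-1) + 86·(1) = 1
So 85⁻¹ ≡ -1 ≡ 85 (mod 86)
Check: 85 × 85 = 7225 ≡ 1 (mod 86) ✓

85⁻¹ ≡ 85 (mod 86)


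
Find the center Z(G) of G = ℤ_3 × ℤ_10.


Z(G) = {g ∈ G | gx = xg for all x ∈ G}
Direct product of abelian groups is abelian, so Z(G) = G

Z(ℤ_3 × ℤ_10) = ℤ_3 × ℤ_10


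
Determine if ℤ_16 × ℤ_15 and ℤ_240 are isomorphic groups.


Comparing ℤ_16 × ℤ_15 and ℤ_240:
gcd(16,15) = 1, so ℤ_16 × ℤ_15 ≅ ℤ_240 (CRT)

Yes, ℤ_16 × ℤ_15 ≅ ℤ_240


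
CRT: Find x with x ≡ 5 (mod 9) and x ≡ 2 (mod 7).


m₁ = 9, m₂ = 7, gcd = 1, so CRT applies. M = m₁·m₂ = 63
Let M₁ = M/m₁ = 7, M₂ = M/m₂ = 9
Find y₁ ≡ M₁⁻¹ (mod m₁): 7⁻¹ ≡ 4 (mod 9)
Find y₂ ≡ M₂⁻¹ (mod m₂): 9⁻¹ ≡ 4 (mod 7)
x = a₁·M₁·y₁ + a₂·M₂·y₂ = 5·7·4 + 2·9·4 = 212
Reduce mod 63: x ≡ 23
Check: 23 mod 9 = 5 ✓, 23 mod 7 = 2 ✓

x ≡ 23 (mod 63)


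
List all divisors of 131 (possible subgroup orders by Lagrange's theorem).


Lagrange's theorem: |H| divides |G|
|G| = 131
Divisors of 131: 1, 131

Possible subgroup orders: {1, 131}


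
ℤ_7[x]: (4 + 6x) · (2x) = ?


Expand and collect like terms; reduce coefficients mod 7:
x^0: 4·0 = 0 ≡ 0 (mod 7)
x^1: 4·2 + 6·0 = 8 ≡ 1 (mod 7)
x^2: 6·2 = 12 ≡ 5 (mod 7)
Result: x + 5x^2

f · g = x + 5x^2


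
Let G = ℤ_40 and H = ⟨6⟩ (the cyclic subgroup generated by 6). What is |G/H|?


|⟨6⟩| = n / gcd(6, 40) = 40 / 2 = 20
H is normal (ℤ_40 is abelian).
|G/H| = |G| / |H| = 40 / 20 = 2

|G/H| = 2


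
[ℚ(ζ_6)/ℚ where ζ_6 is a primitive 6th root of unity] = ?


[ℚ(ζ_n):ℚ] = deg Φ_n(x) = φ(n). Here φ(6) = 2

[ℚ(ζ_6)/ℚ where ζ_6 is a primitive 6th root of unity] = 2


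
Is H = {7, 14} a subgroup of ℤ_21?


Subgroup test for H = {7, 14} in (ℤ_21, +):
(1) 0 ∈ H? No
(2) Closure: for all a,b ∈ H, (a+b) mod 21 ∈ H? No  [counterexample: 7 + 14 = 0 ∉ H]
(3) Inverses: for all a ∈ H, -a mod 21 ∈ H? Yes

No, H is not a subgroup of ℤ_21


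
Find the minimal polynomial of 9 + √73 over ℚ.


Let α = 9 + √73. Then α - 9 = √73, so (α - 9)² = 73, giving α² - 18α + 8 = 0. Degree 2 and α ∉ ℚ, so this is the minimal polynomial.

Minimal polynomial: x² - 18x + 8


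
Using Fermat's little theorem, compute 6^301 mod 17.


Fermat's little theorem: if p is prime and gcd(a,p)=1, then a^(p-1) ≡ 1 (mod p)
p = 17 is prime, gcd(6,17) = 1
Reduce exponent: 301 mod 16 = 13
So 6^301 ≡ 6^13 (mod 17)
6^13 mod 17 = 10

6^301 ≡ 10 (mod 17)


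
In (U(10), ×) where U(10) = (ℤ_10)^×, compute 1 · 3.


Operation: multiplication mod 10
1 · 3 = (a × b) mod 10 with a = 1, b = 3

1 · 3 = 3


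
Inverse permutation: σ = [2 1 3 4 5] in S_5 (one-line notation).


To find σ⁻¹, swap domain and range:
σ(1) = 2 → σ⁻¹(2) = 1
σ(2) = 1 → σ⁻¹(1) = 2
σ(3) = 3 → σ⁻¹(3) = 3
σ(4) = 4 → σ⁻¹(4) = 4
σ(5) = 5 → σ⁻¹(5) = 5

σ⁻¹ = [2 1 3 4 5]


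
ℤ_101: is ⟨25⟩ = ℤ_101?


g generates ℤ_n iff gcd(g, n) = 1
gcd(25, 101) = 1
Since gcd = 1, 25 is a generator.

Yes, 25 generates ℤ_101


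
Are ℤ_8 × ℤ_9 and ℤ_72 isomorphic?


Comparing ℤ_8 × ℤ_9 and ℤ_72:
gcd(8,9) = 1, so ℤ_8 × ℤ_9 ≅ ℤ_72 (CRT)

Yes, ℤ_8 × ℤ_9 ≅ ℤ_72


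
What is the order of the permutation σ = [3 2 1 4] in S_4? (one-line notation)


Cycle decomposition: (1 3)
Cycle lengths: 2
Order = lcm(2) = 2

ord(σ) = 2


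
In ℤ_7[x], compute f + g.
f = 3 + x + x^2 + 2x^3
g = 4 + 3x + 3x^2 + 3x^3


Add coefficients mod 7:
x^0: 3 + 4 = 0 (mod 7)
x^1: 1 + 3 = 4 (mod 7)
x^2: 1 + 3 = 4 (mod 7)
x^3: 2 + 3 = 5 (mod 7)
Result: 4x + 4x^2 + 5x^3

f + g = 4x + 4x^2 + 5x^3


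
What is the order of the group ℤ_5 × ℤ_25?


|A × B| = |A| · |B|
|ℤ_5 × ℤ_25| = 5 × 25 = 125

|ℤ_5 × ℤ_25| = 125


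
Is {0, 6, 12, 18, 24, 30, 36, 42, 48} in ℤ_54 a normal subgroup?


H = {0, 6, 12, 18, 24, 30, 36, 42, 48} in ℤ_54
ℤ_54 is abelian; every subgroup of an abelian group is normal

Yes, normal subgroup


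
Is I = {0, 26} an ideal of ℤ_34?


Check ideal conditions for I = {0, 26} in ℤ_34:
(1) I is an additive subgroup? No
(2) For r ∈ ℤ_34 and a ∈ I: r·a ∈ I? No  [counterexample: r=2, a=26, r·a mod 34 = 18 ∉ I]

No, I is not an ideal of ℤ_34


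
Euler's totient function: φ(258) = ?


Factor n: 258 = 2 × 3 × 43
φ(n) = n · ∏(1 - 1/p) over distinct primes p | n
φ(258) = 258 · (1 - 1/2) · (1 - 1/3) · (1 - 1/43) = 84

φ(258) = 84


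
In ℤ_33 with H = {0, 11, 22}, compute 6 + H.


6 + H = {6 + h (mod 33) : h ∈ H}
6+0=6, 6+11=17, 6+22=28

6 + H = {6, 17, 28}


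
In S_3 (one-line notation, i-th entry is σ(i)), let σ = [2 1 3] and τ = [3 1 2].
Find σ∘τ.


σ∘τ: apply τ first, then σ
1 →τ 3 →σ 3
2 →τ 1 →σ 2
3 →τ 2 →σ 1

σ∘τ = [3 2 1]


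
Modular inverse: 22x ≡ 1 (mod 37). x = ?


Use the extended Euclidean algorithm to write 1 = 22·s + 37·t; then s mod 37 is the inverse.
Euclidean algorithm:
  22 = 0·37 + 22
  37 = 1·22 + 15
  22 = 1·15 + 7
  15 = 2·7 + 1
  7 = 7·1 + 0
gcd(22,37) = 1
Back-substitution gives: 22·(-5) + 37·(3) = 1
So 22⁻¹ ≡ -5 ≡ 32 (mod 37)
Check: 22 × 32 = 704 ≡ 1 (mod 37) ✓

22⁻¹ ≡ 32 (mod 37)


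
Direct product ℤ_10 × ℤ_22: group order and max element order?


|ℤ_10 × ℤ_22| = 10 × 22 = 220
Max element order = lcm(10,22) = 110
Cyclic? No (gcd=2)

|ℤ_10×ℤ_22| = 220, max element order = 110


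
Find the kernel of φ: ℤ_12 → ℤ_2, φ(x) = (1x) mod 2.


Kernel = preimage of identity
ker(φ) = {x ∈ ℤ_12 : 1x ≡ 0 (mod 2)}. Since 2 | 12, φ is well-defined. The kernel is the cyclic subgroup ⟨2⟩ of ℤ_12 (order 6), i.e. {0, 2, 4, 6, 8, 10}

ker(φ) = {0, 2, 4, 6, 8, 10}


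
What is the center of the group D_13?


Z(G) = {g ∈ G | gx = xg for all x ∈ G}
For odd n, Z(D_n) = {e}: no nontrivial rotation commutes with all reflections

Z(D_13) = {e}


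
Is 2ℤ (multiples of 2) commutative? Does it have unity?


2ℤ is a commutative ring under +,× but has no multiplicative identity (1 ∉ 2ℤ); it has no zero divisors, but without unity it is not an integral domain
Commutative: Yes
Integral domain: No
Has unity: No

2ℤ (multiples of 2): Commutative=Yes, Unity=No


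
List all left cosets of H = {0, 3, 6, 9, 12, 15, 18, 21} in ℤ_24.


H = {0, 3, 6, 9, 12, 15, 18, 21}, |H| = 8
Number of cosets = |G|/|H| = 24/8 = 3
0 + H = {0, 3, 6, 9, 12, 15, 18, 21}
1 + H = {1, 4, 7, 10, 13, 16, 19, 22}
2 + H = {2, 5, 8, 11, 14, 17, 20, 23}

Cosets: 0+H={0,3,6,9,12,15,18,21}; 1+H={1,4,7,10,13,16,19,22}; 2+H={2,5,8,11,14,17,20,23}


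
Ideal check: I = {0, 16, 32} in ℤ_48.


Check ideal conditions for I = {0, 16, 32} in ℤ_48:
(1) I is an additive subgroup? Yes
(2) For r ∈ ℤ_48 and a ∈ I: r·a ∈ I? Yes

Yes, I is an ideal of ℤ_48


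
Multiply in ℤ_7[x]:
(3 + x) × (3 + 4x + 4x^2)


Expand and collect like terms; reduce coefficients mod 7:
x^0: 3·3 = 9 ≡ 2 (mod 7)
x^1: 3·4 + 1·3 = 15 ≡ 1 (mod 7)
x^2: 3·4 + 1·4 = 16 ≡ 2 (mod 7)
x^3: 1·4 = 4 ≡ 4 (mod 7)
Result: 2 + x + 2x^2 + 4x^3

f · g = 2 + x + 2x^2 + 4x^3


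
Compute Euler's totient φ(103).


Factor n: 103 = 103
φ(n) = n · ∏(1 - 1/p) over distinct primes p | n
φ(103) = 103 · (1 - 1/103) = 102

φ(103) = 102


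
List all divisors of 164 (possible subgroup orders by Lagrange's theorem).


Lagrange's theorem: |H| divides |G|
|G| = 164
Divisors of 164: 1, 2, 4, 41, 82, 164

Possible subgroup orders: {1, 2, 4, 41, 82, 164}


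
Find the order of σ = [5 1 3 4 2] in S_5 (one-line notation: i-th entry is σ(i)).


Cycle decomposition: (1 5 2)
Cycle lengths: 3
Order = lcm(3) = 3

ord(σ) = 3


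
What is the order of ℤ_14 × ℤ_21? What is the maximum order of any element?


|ℤ_14 × ℤ_21| = 14 × 21 = 294
Max element order = lcm(14,21) = 42
Cyclic? No (gcd=7)

|ℤ_14×ℤ_21| = 294, max element order = 42


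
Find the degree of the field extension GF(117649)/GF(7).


GF(117649) = GF(7^6), so the extension degree is 6

[GF(117649)/GF(7)] = 6


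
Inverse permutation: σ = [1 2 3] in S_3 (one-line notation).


To find σ⁻¹, swap domain and range:
σ(1) = 1 → σ⁻¹(1) = 1
σ(2) = 2 → σ⁻¹(2) = 2
σ(3) = 3 → σ⁻¹(3) = 3

σ⁻¹ = [1 2 3]


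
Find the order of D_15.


|D_n| = 2n (n rotations and n reflections)
|D_15| = 2×15 = 30

|D_15| = 30


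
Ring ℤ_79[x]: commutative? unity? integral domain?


ℤ_79 is a field (n prime), so ℤ_79[x] is a commutative integral domain with unity
Commutative: Yes
Integral domain: Yes
Has unity: Yes

ℤ_79[x]: Commutative=Yes, Unity=Yes


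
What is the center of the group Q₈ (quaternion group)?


Z(G) = {g ∈ G | gx = xg for all x ∈ G}
In Q₈ = {±1, ±i, ±j, ±k}, only ±1 commute with every element

Z(Q₈ (quaternion group)) = {1, -1}


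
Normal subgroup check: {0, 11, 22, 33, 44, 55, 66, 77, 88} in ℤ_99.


H = {0, 11, 22, 33, 44, 55, 66, 77, 88} in ℤ_99
ℤ_99 is abelian; every subgroup of an abelian group is normal

Yes, normal subgroup


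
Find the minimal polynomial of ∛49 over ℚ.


∛49 satisfies x³ - 49 = 0, irreducible over ℚ (no rational root; 49 is not a perfect cube)

Minimal polynomial: x³ - 49


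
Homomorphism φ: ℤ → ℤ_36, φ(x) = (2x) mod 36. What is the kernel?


Kernel = preimage of identity
ker(φ) = {x ∈ ℤ : 2x ≡ 0 (mod 36)}. gcd(2,36) = 2, so 2x ≡ 0 (mod 36) ⟺ x ≡ 0 (mod 36/2 = 18). Hence ker(φ) = 18ℤ

ker(φ) = 18ℤ


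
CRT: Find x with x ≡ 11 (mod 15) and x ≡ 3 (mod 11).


m₁ = 15, m₂ = 11, gcd = 1, so CRT applies. M = m₁·m₂ = 165
Let M₁ = M/m₁ = 11, M₂ = M/m₂ = 15
Find y₁ ≡ M₁⁻¹ (mod m₁): 11⁻¹ ≡ 11 (mod 15)
Find y₂ ≡ M₂⁻¹ (mod m₂): 15⁻¹ ≡ 3 (mod 11)
x = a₁·M₁·y₁ + a₂·M₂·y₂ = 11·11·11 + 3·15·3 = 1466
Reduce mod 165: x ≡ 146
Check: 146 mod 15 = 11 ✓, 146 mod 11 = 3 ✓

x ≡ 146 (mod 165)


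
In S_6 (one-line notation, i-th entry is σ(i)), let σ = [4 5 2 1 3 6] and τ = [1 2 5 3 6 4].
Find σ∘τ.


σ∘τ: apply τ first, then σ
1 →τ 1 →σ 4
2 →τ 2 →σ 5
3 →τ 5 →σ 3
4 →τ 3 →σ 2
5 →τ 6 →σ 6
6 →τ 4 →σ 1

σ∘τ = [4 5 3 2 6 1]


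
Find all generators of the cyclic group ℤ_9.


g generates ℤ_n iff gcd(g,n) = 1
Checking each g ∈ {1,...,8}:
gcd(1,9) = 1
gcd(2,9) = 1
gcd(3,9) = 3
gcd(4,9) = 1
gcd(5,9) = 1
gcd(6,9) = 3
gcd(7,9) = 1
gcd(8,9) = 1
Generators: {1, 2, 4, 5, 7, 8}
Number of generators = φ(9) = 6

Generators of ℤ_9 = {1, 2, 4, 5, 7, 8}


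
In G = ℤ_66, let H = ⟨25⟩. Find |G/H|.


|⟨25⟩| = n / gcd(25, 66) = 66 / 1 = 66
H is normal (ℤ_66 is abelian).
|G/H| = |G| / |H| = 66 / 66 = 1

|G/H| = 1


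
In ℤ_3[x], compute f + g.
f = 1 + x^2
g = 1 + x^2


Add coefficients mod 3:
x^0: 1 + 1 = 2 (mod 3)
x^1: 0 + 0 = 0 (mod 3)
x^2: 1 + 1 = 2 (mod 3)
Result: 2 + 2x^2

f + g = 2 + 2x^2


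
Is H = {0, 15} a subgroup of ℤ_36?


Subgroup test for H = {0, 15} in (ℤ_36, +):
(1) 0 ∈ H? Yes
(2) Closure: for all a,b ∈ H, (a+b) mod 36 ∈ H? No  [counterexample: 15 + 15 = 30 ∉ H]
(3) Inverses: for all a ∈ H, -a mod 36 ∈ H? No

No, H is not a subgroup of ℤ_36


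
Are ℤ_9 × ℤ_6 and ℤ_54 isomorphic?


Comparing ℤ_9 × ℤ_6 and ℤ_54:
gcd(9,6) = 3 ≠ 1. Max element order in ℤ_9×ℤ_6 is lcm(9,6) = 18 < 54, so it has no element of order 54

No, ℤ_9 × ℤ_6 ≇ ℤ_54


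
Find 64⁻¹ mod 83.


Use the extended Euclidean algorithm to write 1 = 64·s + 83·t; then s mod 83 is the inverse.
Euclidean algorithm:
  64 = 0·83 + 64
  83 = 1·64 + 19
  64 = 3·19 + 7
  19 = 2·7 + 5
  7 = 1·5 + 2
  5 = 2·2 + 1
  2 = 2·1 + 0
gcd(64,83) = 1
Back-substitution gives: 64·(-35) + 83·(27) = 1
So 64⁻¹ ≡ -35 ≡ 48 (mod 83)
Check: 64 × 48 = 3072 ≡ 1 (mod 83) ✓

64⁻¹ ≡ 48 (mod 83)


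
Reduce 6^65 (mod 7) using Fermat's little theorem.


Fermat's little theorem: if p is prime and gcd(a,p)=1, then a^(p-1) ≡ 1 (mod p)
p = 7 is prime, gcd(6,7) = 1
Reduce exponent: 65 mod 6 = 5
So 6^65 ≡ 6^5 (mod 7)
6^5 mod 7 = 6

6^65 ≡ 6 (mod 7)


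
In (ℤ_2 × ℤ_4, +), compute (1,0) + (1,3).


Operation: componentwise addition mod (2, 4)
(1,0) + (1,3) = ((a₁+b₁) mod 2, (a₂+b₂) mod 4) with a = (1,0), b = (1,3)

(1,0) + (1,3) = (0,3)


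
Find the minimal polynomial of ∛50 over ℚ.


∛50 satisfies x³ - 50 = 0, irreducible over ℚ (no rational root; 50 is not a perfect cube)

Minimal polynomial: x³ - 50


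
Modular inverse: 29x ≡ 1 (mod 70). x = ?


Use the extended Euclidean algorithm to write 1 = 29·s + 70·t; then s mod 70 is the inverse.
Euclidean algorithm:
  29 = 0·70 + 29
  70 = 2·29 + 12
  29 = 2·12 + 5
  12 = 2·5 + 2
  5 = 2·2 + 1
  2 = 2·1 + 0
gcd(29,70) = 1
Back-substitution gives: 29·(29) + 70·(-12) = 1
So 29⁻¹ ≡ 29 ≡ 29 (mod 70)
Check: 29 × 29 = 841 ≡ 1 (mod 70) ✓

29⁻¹ ≡ 29 (mod 70)


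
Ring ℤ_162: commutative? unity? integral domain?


ℤ_162 is a commutative ring with unity 1; 162 = 2×81 is composite, so 2·81 ≡ 0 gives zero divisors (not an integral domain)
Commutative: Yes
Integral domain: No
Has unity: Yes

ℤ_162: Commutative=Yes, Unity=Yes


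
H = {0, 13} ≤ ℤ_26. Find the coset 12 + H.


12 + H = {12 + h (mod 26) : h ∈ H}
12+0=12, 12+13=25

12 + H = {12, 25}


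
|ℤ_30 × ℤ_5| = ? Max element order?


|ℤ_30 × ℤ_5| = 30 × 5 = 150
Max element order = lcm(30,5) = 30
Cyclic? No (gcd=5)

|ℤ_30×ℤ_5| = 150, max element order = 30


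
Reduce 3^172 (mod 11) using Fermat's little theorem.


Fermat's little theorem: if p is prime and gcd(a,p)=1, then a^(p-1) ≡ 1 (mod p)
p = 11 is prime, gcd(3,11) = 1
Reduce exponent: 172 mod 10 = 2
So 3^172 ≡ 3^2 (mod 11)
3^2 mod 11 = 9

3^172 ≡ 9 (mod 11)


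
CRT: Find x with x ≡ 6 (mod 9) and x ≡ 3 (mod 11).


m₁ = 9, m₂ = 11, gcd = 1, so CRT applies. M = m₁·m₂ = 99
Let M₁ = M/m₁ = 11, M₂ = M/m₂ = 9
Find y₁ ≡ M₁⁻¹ (mod m₁): 11⁻¹ ≡ 5 (mod 9)
Find y₂ ≡ M₂⁻¹ (mod m₂): 9⁻¹ ≡ 5 (mod 11)
x = a₁·M₁·y₁ + a₂·M₂·y₂ = 6·11·5 + 3·9·5 = 465
Reduce mod 99: x ≡ 69
Check: 69 mod 9 = 6 ✓, 69 mod 11 = 3 ✓

x ≡ 69 (mod 99)


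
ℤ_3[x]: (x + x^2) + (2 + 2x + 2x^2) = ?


Add coefficients mod 3:
x^0: 0 + 2 = 2 (mod 3)
x^1: 1 + 2 = 0 (mod 3)
x^2: 1 + 2 = 0 (mod 3)
Result: 2

f + g = 2


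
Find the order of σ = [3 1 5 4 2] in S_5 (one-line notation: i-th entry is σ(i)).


Cycle decomposition: (1 3 5 2)
Cycle lengths: 4
Order = lcm(4) = 4

ord(σ) = 4


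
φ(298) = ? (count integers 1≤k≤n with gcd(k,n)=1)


Factor n: 298 = 2 × 149
φ(n) = n · ∏(1 - 1/p) over distinct primes p | n
φ(298) = 298 · (1 - 1/2) · (1 - 1/149) = 148

φ(298) = 148


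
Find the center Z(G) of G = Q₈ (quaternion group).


Z(G) = {g ∈ G | gx = xg for all x ∈ G}
In Q₈ = {±1, ±i, ±j, ±k}, only ±1 commute with every element

Z(Q₈ (quaternion group)) = {1, -1}


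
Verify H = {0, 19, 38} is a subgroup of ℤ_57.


Subgroup test for H = {0, 19, 38} in (ℤ_57, +):
(1) 0 ∈ H? Yes
(2) Closure: for all a,b ∈ H, (a+b) mod 57 ∈ H? Yes
(3) Inverses: for all a ∈ H, -a mod 57 ∈ H? Yes

Yes, H is a subgroup of ℤ_57


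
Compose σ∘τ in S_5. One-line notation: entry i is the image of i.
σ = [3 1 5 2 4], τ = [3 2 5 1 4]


σ∘τ: apply τ first, then σ
1 →τ 3 →σ 5
2 →τ 2 →σ 1
3 →τ 5 →σ 4
4 →τ 1 →σ 3
5 →τ 4 →σ 2

σ∘τ = [5 1 4 3 2]


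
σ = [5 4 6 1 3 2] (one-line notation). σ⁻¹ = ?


To find σ⁻¹, swap domain and range:
σ(1) = 5 → σ⁻¹(5) = 1
σ(2) = 4 → σ⁻¹(4) = 2
σ(3) = 6 → σ⁻¹(6) = 3
σ(4) = 1 → σ⁻¹(1) = 4
σ(5) = 3 → σ⁻¹(3) = 5
σ(6) = 2 → σ⁻¹(2) = 6

σ⁻¹ = [4 6 5 2 1 3]


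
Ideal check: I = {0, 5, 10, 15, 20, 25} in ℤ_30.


Check ideal conditions for I = {0, 5, 10, 15, 20, 25} in ℤ_30:
(1) I is an additive subgroup? Yes
(2) For r ∈ ℤ_30 and a ∈ I: r·a ∈ I? Yes

Yes, I is an ideal of ℤ_30


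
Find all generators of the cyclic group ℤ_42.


g generates ℤ_n iff gcd(g,n) = 1
Prime factors of 42: 2, 3, 7
Generators are g ∈ {1,...,41} not divisible by any of these primes.
Generators: {1, 5, 11, 13, 17, 19, 23, 25, 29, 31, 37, 41}
Number of generators = φ(42) = 12

Generators of ℤ_42 = {1, 5, 11, 13, 17, 19, 23, 25, 29, 31, 37, 41}


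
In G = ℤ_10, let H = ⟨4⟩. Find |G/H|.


|⟨4⟩| = n / gcd(4, 10) = 10 / 2 = 5
H is normal (ℤ_10 is abelian).
|G/H| = |G| / |H| = 10 / 5 = 2

|G/H| = 2


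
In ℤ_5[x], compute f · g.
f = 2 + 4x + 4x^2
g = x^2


Expand and collect like terms; reduce coefficients mod 5:
x^0: 2·0 = 0 ≡ 0 (mod 5)
x^1: 2·0 + 4·0 = 0 ≡ 0 (mod 5)
x^2: 2·1 + 4·0 + 4·0 = 2 ≡ 2 (mod 5)
x^3: 4·1 + 4·0 = 4 ≡ 4 (mod 5)
x^4: 4·1 = 4 ≡ 4 (mod 5)
Result: 2x^2 + 4x^3 + 4x^4

f · g = 2x^2 + 4x^3 + 4x^4


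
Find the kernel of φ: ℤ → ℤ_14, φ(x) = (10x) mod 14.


Kernel = preimage of identity
ker(φ) = {x ∈ ℤ : 10x ≡ 0 (mod 14)}. gcd(10,14) = 2, so 10x ≡ 0 (mod 14) ⟺ x ≡ 0 (mod 14/2 = 7). Hence ker(φ) = 7ℤ

ker(φ) = 7ℤ


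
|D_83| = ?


|D_n| = 2n (n rotations and n reflections)
|D_83| = 2×83 = 166

|D_83| = 166


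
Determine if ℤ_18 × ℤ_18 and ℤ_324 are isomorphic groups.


Comparing ℤ_18 × ℤ_18 and ℤ_324:
gcd(18,18) = 18 ≠ 1. Max element order in ℤ_18×ℤ_18 is lcm(18,18) = 18 < 324, so it has no element of order 324

No, ℤ_18 × ℤ_18 ≇ ℤ_324


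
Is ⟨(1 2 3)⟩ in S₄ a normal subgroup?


H = ⟨(1 2 3)⟩ in S₄
(1 4)(1 2 3)(1 4)⁻¹ = (4 2 3) ∉ ⟨(1 2 3)⟩

No, not a normal subgroup


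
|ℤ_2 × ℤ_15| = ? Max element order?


|ℤ_2 × ℤ_15| = 2 × 15 = 30
Max element order = lcm(2,15) = 30
Cyclic? Yes (gcd=1)

|ℤ_2×ℤ_15| = 30, max element order = 30


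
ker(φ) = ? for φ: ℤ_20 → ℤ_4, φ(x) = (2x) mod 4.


Kernel = preimage of identity
ker(φ) = {x ∈ ℤ_20 : 2x ≡ 0 (mod 4)}. Since 4 | 20, φ is well-defined. The kernel is the cyclic subgroup ⟨2⟩ of ℤ_20 (order 10), i.e. {0, 2, 4, 6, 8, 10, 12, 14, 16, 18}

ker(φ) = {0, 2, 4, 6, 8, 10, 12, 14, 16, 18}


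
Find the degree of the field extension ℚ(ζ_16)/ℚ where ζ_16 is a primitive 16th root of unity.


[ℚ(ζ_n):ℚ] = deg Φ_n(x) = φ(n). Here φ(16) = 8

[ℚ(ζ_16)/ℚ where ζ_16 is a primitive 16th root of unity] = 8


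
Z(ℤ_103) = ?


Z(G) = {g ∈ G | gx = xg for all x ∈ G}
ℤ_103 is abelian, so Z(G) = G

Z(ℤ_103) = ℤ_103


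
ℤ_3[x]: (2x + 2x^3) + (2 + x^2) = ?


Add coefficients mod 3:
x^0: 0 + 2 = 2 (mod 3)
x^1: 2 + 0 = 2 (mod 3)
x^2: 0 + 1 = 1 (mod 3)
x^3: 2 + 0 = 2 (mod 3)
Result: 2 + 2x + x^2 + 2x^3

f + g = 2 + 2x + x^2 + 2x^3


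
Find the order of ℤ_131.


ℤ_n has n elements.

|ℤ_131| = 131


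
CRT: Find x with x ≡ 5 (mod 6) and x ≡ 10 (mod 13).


m₁ = 6, m₂ = 13, gcd = 1, so CRT applies. M = m₁·m₂ = 78
Let M₁ = M/m₁ = 13, M₂ = M/m₂ = 6
Find y₁ ≡ M₁⁻¹ (mod m₁): 13⁻¹ ≡ 1 (mod 6)
Find y₂ ≡ M₂⁻¹ (mod m₂): 6⁻¹ ≡ 11 (mod 13)
x = a₁·M₁·y₁ + a₂·M₂·y₂ = 5·13·1 + 10·6·11 = 725
Reduce mod 78: x ≡ 23
Check: 23 mod 6 = 5 ✓, 23 mod 13 = 10 ✓

x ≡ 23 (mod 78)


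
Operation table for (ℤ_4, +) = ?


Elements: {0, 1, 2, 3}
Operation: addition mod 4
Entry (a, b) = (a + b) mod 4

Cayley table:
  | 0 | 1 | 2 | 3
0 | 0 | 1 | 2 | 3
1 | 1 | 2 | 3 | 0
2 | 2 | 3 | 0 | 1
3 | 3 | 0 | 1 | 2


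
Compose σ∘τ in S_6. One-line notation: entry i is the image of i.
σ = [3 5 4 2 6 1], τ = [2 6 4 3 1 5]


σ∘τ: apply τ first, then σ
1 →τ 2 →σ 5
2 →τ 6 →σ 1
3 →τ 4 →σ 2
4 →τ 3 →σ 4
5 →τ 1 →σ 3
6 →τ 5 →σ 6

σ∘τ = [5 1 2 4 3 6]


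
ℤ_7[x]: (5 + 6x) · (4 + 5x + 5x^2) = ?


Expand and collect like terms; reduce coefficients mod 7:
x^0: 5·4 = 20 ≡ 6 (mod 7)
x^1: 5·5 + 6·4 = 49 ≡ 0 (mod 7)
x^2: 5·5 + 6·5 = 55 ≡ 6 (mod 7)
x^3: 6·5 = 30 ≡ 2 (mod 7)
Result: 6 + 6x^2 + 2x^3

f · g = 6 + 6x^2 + 2x^3


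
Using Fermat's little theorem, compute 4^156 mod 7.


Fermat's little theorem: if p is prime and gcd(a,p)=1, then a^(p-1) ≡ 1 (mod p)
p = 7 is prime, gcd(4,7) = 1
Reduce exponent: 156 mod 6 = 0
So 4^156 ≡ 4^0 (mod 7)
4^0 = 1

4^156 ≡ 1 (mod 7)


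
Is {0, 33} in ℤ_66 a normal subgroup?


H = {0, 33} in ℤ_66
ℤ_66 is abelian; every subgroup of an abelian group is normal

Yes, normal subgroup


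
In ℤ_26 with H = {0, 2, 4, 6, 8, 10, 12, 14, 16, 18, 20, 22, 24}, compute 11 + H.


11 + H = {11 + h (mod 26) : h ∈ H}
11+0=11, 11+2=13, 11+4=15, 11+6=17, 11+8=19, 11+10=21, 11+12=23, 11+14=25, 11+16=1, 11+18=3, 11+20=5, 11+22=7, 11+24=9
11 + H = {1, 3, 5, 7, 9, 11, 13, 15, 17, 19, 21, 23, 25} = 1 + H

11 + H = {1, 3, 5, 7, 9, 11, 13, 15, 17, 19, 21, 23, 25}


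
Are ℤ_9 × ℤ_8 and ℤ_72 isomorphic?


Comparing ℤ_9 × ℤ_8 and ℤ_72:
gcd(9,8) = 1, so ℤ_9 × ℤ_8 ≅ ℤ_72 (CRT)

Yes, ℤ_9 × ℤ_8 ≅ ℤ_72


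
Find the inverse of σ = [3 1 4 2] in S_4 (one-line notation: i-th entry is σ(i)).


To find σ⁻¹, swap domain and range:
σ(1) = 3 → σ⁻¹(3) = 1
σ(2) = 1 → σ⁻¹(1) = 2
σ(3) = 4 → σ⁻¹(4) = 3
σ(4) = 2 → σ⁻¹(2) = 4

σ⁻¹ = [2 4 1 3]


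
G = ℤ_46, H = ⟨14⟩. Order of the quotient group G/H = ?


|⟨14⟩| = n / gcd(14, 46) = 46 / 2 = 23
H is normal (ℤ_46 is abelian).
|G/H| = |G| / |H| = 46 / 23 = 2

|G/H| = 2


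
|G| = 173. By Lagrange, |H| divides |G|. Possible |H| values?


Lagrange's theorem: |H| divides |G|
|G| = 173
Divisors of 173: 1, 173

Possible subgroup orders: {1, 173}


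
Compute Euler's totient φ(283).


Factor n: 283 = 283
φ(n) = n · ∏(1 - 1/p) over distinct primes p | n
φ(283) = 283 · (1 - 1/283) = 282

φ(283) = 282


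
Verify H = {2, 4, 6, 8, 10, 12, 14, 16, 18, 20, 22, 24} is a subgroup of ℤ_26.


Subgroup test for H = {2, 4, 6, 8, 10, 12, 14, 16, 18, 20, 22, 24} in (ℤ_26, +):
(1) 0 ∈ H? No
(2) Closure: for all a,b ∈ H, (a+b) mod 26 ∈ H? No  [counterexample: 2 + 24 = 0 ∉ H]
(3) Inverses: for all a ∈ H, -a mod 26 ∈ H? Yes

No, H is not a subgroup of ℤ_26


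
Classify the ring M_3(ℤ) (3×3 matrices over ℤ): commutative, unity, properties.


Matrix multiplication is non-commutative for n ≥ 2; the identity matrix I is the unity; singular matrices give zero divisors, so not an integral domain
Commutative: No
Integral domain: No
Has unity: Yes

M_3(ℤ) (3×3 matrices over ℤ): Commutative=No, Unity=Yes


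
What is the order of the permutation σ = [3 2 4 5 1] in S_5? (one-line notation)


Cycle decomposition: (1 3 4 5)
Cycle lengths: 4
Order = lcm(4) = 4

ord(σ) = 4


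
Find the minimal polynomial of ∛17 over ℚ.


∛17 satisfies x³ - 17 = 0, irreducible over ℚ (no rational root; 17 is not a perfect cube)

Minimal polynomial: x³ - 17


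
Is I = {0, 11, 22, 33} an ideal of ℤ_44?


Check ideal conditions for I = {0, 11, 22, 33} in ℤ_44:
(1) I is an additive subgroup? Yes
(2) For r ∈ ℤ_44 and a ∈ I: r·a ∈ I? Yes

Yes, I is an ideal of ℤ_44


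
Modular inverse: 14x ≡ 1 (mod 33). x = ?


Use the extended Euclidean algorithm to write 1 = 14·s + 33·t; then s mod 33 is the inverse.
Euclidean algorithm:
  14 = 0·33 + 14
  33 = 2·14 + 5
  14 = 2·5 + 4
  5 = 1·4 + 1
  4 = 4·1 + 0
gcd(14,33) = 1
Back-substitution gives: 14·(-7) + 33·(3) = 1
So 14⁻¹ ≡ -7 ≡ 26 (mod 33)
Check: 14 × 26 = 364 ≡ 1 (mod 33) ✓

14⁻¹ ≡ 26 (mod 33)


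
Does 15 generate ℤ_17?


g generates ℤ_n iff gcd(g, n) = 1
gcd(15, 17) = 1
Since gcd = 1, 15 is a generator.

Yes, 15 generates ℤ_17


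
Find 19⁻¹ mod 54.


Use the extended Euclidean algorithm to write 1 = 19·s + 54·t; then s mod 54 is the inverse.
Euclidean algorithm:
  19 = 0·54 + 19
  54 = 2·19 + 16
  19 = 1·16 + 3
  16 = 5·3 + 1
  3 = 3·1 + 0
gcd(19,54) = 1
Back-substitution gives: 19·(-17) + 54·(6) = 1
So 19⁻¹ ≡ -17 ≡ 37 (mod 54)
Check: 19 × 37 = 703 ≡ 1 (mod 54) ✓

19⁻¹ ≡ 37 (mod 54)


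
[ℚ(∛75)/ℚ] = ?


∛75 has minimal polynomial x³ - 75 (irreducible over ℚ since 75 is not a perfect cube)

[ℚ(∛75)/ℚ] = 3


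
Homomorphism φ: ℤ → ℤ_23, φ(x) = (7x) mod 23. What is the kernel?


Kernel = preimage of identity
ker(φ) = {x ∈ ℤ : 7x ≡ 0 (mod 23)}. gcd(7,23) = 1, so 7x ≡ 0 (mod 23) ⟺ x ≡ 0 (mod 23/1 = 23). Hence ker(φ) = 23ℤ

ker(φ) = 23ℤ


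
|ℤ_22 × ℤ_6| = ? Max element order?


|ℤ_22 × ℤ_6| = 22 × 6 = 132
Max element order = lcm(22,6) = 66
Cyclic? No (gcd=2)

|ℤ_22×ℤ_6| = 132, max element order = 66


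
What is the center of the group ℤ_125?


Z(G) = {g ∈ G | gx = xg for all x ∈ G}
ℤ_125 is abelian, so Z(G) = G

Z(ℤ_125) = ℤ_125


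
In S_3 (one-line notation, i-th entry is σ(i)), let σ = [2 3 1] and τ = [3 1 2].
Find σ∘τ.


σ∘τ: apply τ first, then σ
1 →τ 3 →σ 1
2 →τ 1 →σ 2
3 →τ 2 →σ 3

σ∘τ = [1 2 3]


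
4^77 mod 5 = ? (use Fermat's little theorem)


Fermat's little theorem: if p is prime and gcd(a,p)=1, then a^(p-1) ≡ 1 (mod p)
p = 5 is prime, gcd(4,5) = 1
Reduce exponent: 77 mod 4 = 1
So 4^77 ≡ 4^1 (mod 5)
4^1 mod 5 = 4

4^77 ≡ 4 (mod 5)


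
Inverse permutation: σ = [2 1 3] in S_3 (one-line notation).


To find σ⁻¹, swap domain and range:
σ(1) = 2 → σ⁻¹(2) = 1
σ(2) = 1 → σ⁻¹(1) = 2
σ(3) = 3 → σ⁻¹(3) = 3

σ⁻¹ = [2 1 3]


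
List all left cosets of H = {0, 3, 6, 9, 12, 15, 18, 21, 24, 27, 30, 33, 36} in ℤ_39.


H = {0, 3, 6, 9, 12, 15, 18, 21, 24, 27, 30, 33, 36}, |H| = 13
Number of cosets = |G|/|H| = 39/13 = 3
0 + H = {0, 3, 6, 9, 12, 15, 18, 21, 24, 27, 30, 33, 36}
1 + H = {1, 4, 7, 10, 13, 16, 19, 22, 25, 28, 31, 34, 37}
2 + H = {2, 5, 8, 11, 14, 17, 20, 23, 26, 29, 32, 35, 38}

Cosets: 0+H={0,3,6,9,12,15,18,21,24,27,30,33,36}; 1+H={1,4,7,10,13,16,19,22,25,28,31,34,37}; 2+H={2,5,8,11,14,17,20,23,26,29,32,35,38}
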